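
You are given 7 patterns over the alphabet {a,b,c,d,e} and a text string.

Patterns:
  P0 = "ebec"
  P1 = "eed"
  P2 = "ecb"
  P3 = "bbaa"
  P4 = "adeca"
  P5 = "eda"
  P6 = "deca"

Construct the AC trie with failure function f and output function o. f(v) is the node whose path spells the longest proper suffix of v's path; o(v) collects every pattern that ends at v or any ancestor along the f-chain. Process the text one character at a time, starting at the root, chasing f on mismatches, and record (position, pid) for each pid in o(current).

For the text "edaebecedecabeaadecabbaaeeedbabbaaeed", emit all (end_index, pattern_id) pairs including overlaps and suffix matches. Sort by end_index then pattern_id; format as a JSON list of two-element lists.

Build:
Trie (insert patterns):
  n0 'ε': a→13 b→9 d→20 e→1
  n1 'e': b→2 c→7 d→18 e→5
  n2 'eb': e→3
  n3 'ebe': c→4
  n4 'ebec': ·  ←P0
  n5 'ee': d→6
  n6 'eed': ·  ←P1
  n7 'ec': b→8
  n8 'ecb': ·  ←P2
  n9 'b': b→10
  n10 'bb': a→11
  n11 'bba': a→12
  n12 'bbaa': ·  ←P3
  n13 'a': d→14
  n14 'ad': e→15
  n15 'ade': c→16
  n16 'adec': a→17
  n17 'adeca': ·  ←P4
  n18 'ed': a→19
  n19 'eda': ·  ←P5
  n20 'd': e→21
  n21 'de': c→22
  n22 'dec': a→23
  n23 'deca': ·  ←P6

Failure links (BFS by depth):
  fail(1) 'e': from fail(0)=0 chase 'e': 0 ⇒ 0;  out=∅∪out(0)=∅
  fail(9) 'b': from fail(0)=0 chase 'b': 0 ⇒ 0;  out=∅∪out(0)=∅
  fail(13) 'a': from fail(0)=0 chase 'a': 0 ⇒ 0;  out=∅∪out(0)=∅
  fail(20) 'd': from fail(0)=0 chase 'd': 0 ⇒ 0;  out=∅∪out(0)=∅
  fail(2) 'eb': from fail(1)=0 chase 'b': 0 ⇒ 9;  out=∅∪out(9)=∅
  fail(5) 'ee': from fail(1)=0 chase 'e': 0 ⇒ 1;  out=∅∪out(1)=∅
  fail(7) 'ec': from fail(1)=0 chase 'c': 0 ⇒ 0;  out=∅∪out(0)=∅
  fail(10) 'bb': from fail(9)=0 chase 'b': 0 ⇒ 9;  out=∅∪out(9)=∅
  fail(14) 'ad': from fail(13)=0 chase 'd': 0 ⇒ 20;  out=∅∪out(20)=∅
  fail(18) 'ed': from fail(1)=0 chase 'd': 0 ⇒ 20;  out=∅∪out(20)=∅
  fail(21) 'de': from fail(20)=0 chase 'e': 0 ⇒ 1;  out=∅∪out(1)=∅
  fail(3) 'ebe': from fail(2)=9 chase 'e': 9→0 ⇒ 1;  out=∅∪out(1)=∅
  fail(6) 'eed': from fail(5)=1 chase 'd': 1 ⇒ 18;  out={1}∪out(18)={1}
  fail(8) 'ecb': from fail(7)=0 chase 'b': 0 ⇒ 9;  out={2}∪out(9)={2}
  fail(11) 'bba': from fail(10)=9 chase 'a': 9→0 ⇒ 13;  out=∅∪out(13)=∅
  fail(15) 'ade': from fail(14)=20 chase 'e': 20 ⇒ 21;  out=∅∪out(21)=∅
  fail(19) 'eda': from fail(18)=20 chase 'a': 20→0 ⇒ 13;  out={5}∪out(13)={5}
  fail(22) 'dec': from fail(21)=1 chase 'c': 1 ⇒ 7;  out=∅∪out(7)=∅
  fail(4) 'ebec': from fail(3)=1 chase 'c': 1 ⇒ 7;  out={0}∪out(7)={0}
  fail(12) 'bbaa': from fail(11)=13 chase 'a': 13→0 ⇒ 13;  out={3}∪out(13)={3}
  fail(16) 'adec': from fail(15)=21 chase 'c': 21 ⇒ 22;  out=∅∪out(22)=∅
  fail(23) 'deca': from fail(22)=7 chase 'a': 7→0 ⇒ 13;  out={6}∪out(13)={6}
  fail(17) 'adeca': from fail(16)=22 chase 'a': 22 ⇒ 23;  out={4}∪out(23)={4,6}

Text stream:
[0] read 'e'  n0⇒n1
[1] read 'd'  n1⇒n18
[2] read 'a'  n18⇒n19  emit P5@[0:2]
[3] read 'e'  n19⇒n1 (fail-walked)
[4] read 'b'  n1⇒n2
[5] read 'e'  n2⇒n3
[6] read 'c'  n3⇒n4  emit P0@[3:6]
[7] read 'e'  n4⇒n1 (fail-walked)
[8] read 'd'  n1⇒n18
[9] read 'e'  n18⇒n21 (fail-walked)
[10] read 'c'  n21⇒n22
[11] read 'a'  n22⇒n23  emit P6@[8:11]
[12] read 'b'  n23⇒n9 (fail-walked)
[13] read 'e'  n9⇒n1 (fail-walked)
[14] read 'a'  n1⇒n13 (fail-walked)
[15] read 'a'  n13⇒n13 (fail-walked)
[16] read 'd'  n13⇒n14
[17] read 'e'  n14⇒n15
[18] read 'c'  n15⇒n16
[19] read 'a'  n16⇒n17  emit P4@[15:19],P6@[16:19]
[20] read 'b'  n17⇒n9 (fail-walked)
[21] read 'b'  n9⇒n10
[22] read 'a'  n10⇒n11
[23] read 'a'  n11⇒n12  emit P3@[20:23]
[24] read 'e'  n12⇒n1 (fail-walked)
[25] read 'e'  n1⇒n5
[26] read 'e'  n5⇒n5 (fail-walked)
[27] read 'd'  n5⇒n6  emit P1@[25:27]
[28] read 'b'  n6⇒n9 (fail-walked)
[29] read 'a'  n9⇒n13 (fail-walked)
[30] read 'b'  n13⇒n9 (fail-walked)
[31] read 'b'  n9⇒n10
[32] read 'a'  n10⇒n11
[33] read 'a'  n11⇒n12  emit P3@[30:33]
[34] read 'e'  n12⇒n1 (fail-walked)
[35] read 'e'  n1⇒n5
[36] read 'd'  n5⇒n6  emit P1@[34:36]

Matches: [[2,5],[6,0],[11,6],[19,4],[19,6],[23,3],[27,1],[33,3],[36,1]]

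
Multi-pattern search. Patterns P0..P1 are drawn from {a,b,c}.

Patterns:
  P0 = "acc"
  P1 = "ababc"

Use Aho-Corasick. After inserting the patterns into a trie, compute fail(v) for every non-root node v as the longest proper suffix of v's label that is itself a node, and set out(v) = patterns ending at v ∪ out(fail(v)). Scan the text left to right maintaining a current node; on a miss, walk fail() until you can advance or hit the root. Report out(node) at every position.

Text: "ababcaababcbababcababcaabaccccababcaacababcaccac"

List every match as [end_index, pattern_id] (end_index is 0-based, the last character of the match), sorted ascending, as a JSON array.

Build:
Trie nodes:
  0='ε' goto a→1
  1='a' goto b→4 c→2
  2='ac' goto c→3
  3='acc' goto ·  [P0 ends]
  4='ab' goto a→5
  5='aba' goto b→6
  6='abab' goto c→7
  7='ababc' goto ·  [P1 ends]

Failure links (BFS by depth):
  n1('a'): parent n0 fail=0; on 'a' 0 → fail=0;  out ∅∪∅=∅
  n2('ac'): parent n1 fail=0; on 'c' 0 → fail=0;  out ∅∪∅=∅
  n4('ab'): parent n1 fail=0; on 'b' 0 → fail=0;  out ∅∪∅=∅
  n3('acc'): parent n2 fail=0; on 'c' 0 → fail=0;  out {0}∪∅={0}
  n5('aba'): parent n4 fail=0; on 'a' 0 → fail=1;  out ∅∪∅=∅
  n6('abab'): parent n5 fail=1; on 'b' 1 → fail=4;  out ∅∪∅=∅
  n7('ababc'): parent n6 fail=4; on 'c' 4→0 → fail=0;  out {1}∪∅={1}

Text stream:
[0] read 'a'  n0⇒n1
[1] read 'b'  n1⇒n4
[2] read 'a'  n4⇒n5
[3] read 'b'  n5⇒n6
[4] read 'c'  n6⇒n7  → match P1@[0:4]
[5] read 'a'  n7⇒n1 ·f
[6] read 'a'  n1⇒n1 ·f
[7] read 'b'  n1⇒n4
[8] read 'a'  n4⇒n5
[9] read 'b'  n5⇒n6
[10] read 'c'  n6⇒n7  → match P1@[6:10]
[11] read 'b'  n7⇒n0 ·f
[12] read 'a'  n0⇒n1
[13] read 'b'  n1⇒n4
[14] read 'a'  n4⇒n5
[15] read 'b'  n5⇒n6
[16] read 'c'  n6⇒n7  → match P1@[12:16]
[17] read 'a'  n7⇒n1 ·f
[18] read 'b'  n1⇒n4
[19] read 'a'  n4⇒n5
[20] read 'b'  n5⇒n6
[21] read 'c'  n6⇒n7  → match P1@[17:21]
[22] read 'a'  n7⇒n1 ·f
[23] read 'a'  n1⇒n1 ·f
[24] read 'b'  n1⇒n4
[25] read 'a'  n4⇒n5
[26] read 'c'  n5⇒n2 ·f
[27] read 'c'  n2⇒n3  → match P0@[25:27]
[28] read 'c'  n3⇒n0 ·f
[29] read 'c'  n0⇒n0
[30] read 'a'  n0⇒n1
[31] read 'b'  n1⇒n4
[32] read 'a'  n4⇒n5
[33] read 'b'  n5⇒n6
[34] read 'c'  n6⇒n7  → match P1@[30:34]
[35] read 'a'  n7⇒n1 ·f
[36] read 'a'  n1⇒n1 ·f
[37] read 'c'  n1⇒n2
[38] read 'a'  n2⇒n1 ·f
[39] read 'b'  n1⇒n4
[40] read 'a'  n4⇒n5
[41] read 'b'  n5⇒n6
[42] read 'c'  n6⇒n7  → match P1@[38:42]
[43] read 'a'  n7⇒n1 ·f
[44] read 'c'  n1⇒n2
[45] read 'c'  n2⇒n3  → match P0@[43:45]
[46] read 'a'  n3⇒n1 ·f
[47] read 'c'  n1⇒n2

All matches (sorted): [[4,1],[10,1],[16,1],[21,1],[27,0],[34,1],[42,1],[45,0]]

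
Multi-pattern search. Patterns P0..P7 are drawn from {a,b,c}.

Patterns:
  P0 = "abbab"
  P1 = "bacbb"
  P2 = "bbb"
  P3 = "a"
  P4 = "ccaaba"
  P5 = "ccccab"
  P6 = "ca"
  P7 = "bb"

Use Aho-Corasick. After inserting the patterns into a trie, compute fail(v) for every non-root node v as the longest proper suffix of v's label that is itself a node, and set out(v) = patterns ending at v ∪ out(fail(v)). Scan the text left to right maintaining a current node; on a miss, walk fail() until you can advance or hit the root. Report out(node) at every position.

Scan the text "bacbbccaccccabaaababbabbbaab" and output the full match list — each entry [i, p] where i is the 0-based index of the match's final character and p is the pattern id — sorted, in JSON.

Build:
Trie (insert patterns):
  n0 'ε': a→1 b→6 c→13
  n1 'a': b→2  ←P3
  n2 'ab': b→3
  n3 'abb': a→4
  n4 'abba': b→5
  n5 'abbab': ·  ←P0
  n6 'b': a→7 b→11
  n7 'ba': c→8
  n8 'bac': b→9
  n9 'bacb': b→10
  n10 'bacbb': ·  ←P1
  n11 'bb': b→12  ←P7
  n12 'bbb': ·  ←P2
  n13 'c': a→23 c→14
  n14 'cc': a→15 c→19
  n15 'cca': a→16
  n16 'ccaa': b→17
  n17 'ccaab': a→18
  n18 'ccaaba': ·  ←P4
  n19 'ccc': c→20
  n20 'cccc': a→21
  n21 'cccca': b→22
  n22 'ccccab': ·  ←P5
  n23 'ca': ·  ←P6

BFS fail/out derivation:
  n1('a'): parent n0 fail=0; on 'a' 0 → fail=0;  out {3}∪∅={3}
  n6('b'): parent n0 fail=0; on 'b' 0 → fail=0;  out ∅∪∅=∅
  n13('c'): parent n0 fail=0; on 'c' 0 → fail=0;  out ∅∪∅=∅
  n2('ab'): parent n1 fail=0; on 'b' 0 → fail=6;  out ∅∪∅=∅
  n7('ba'): parent n6 fail=0; on 'a' 0 → fail=1;  out ∅∪{3}={3}
  n11('bb'): parent n6 fail=0; on 'b' 0 → fail=6;  out {7}∪∅={7}
  n14('cc'): parent n13 fail=0; on 'c' 0 → fail=13;  out ∅∪∅=∅
  n23('ca'): parent n13 fail=0; on 'a' 0 → fail=1;  out {6}∪{3}={3,6}
  n3('abb'): parent n2 fail=6; on 'b' 6 → fail=11;  out ∅∪{7}={7}
  n8('bac'): parent n7 fail=1; on 'c' 1→0 → fail=13;  out ∅∪∅=∅
  n12('bbb'): parent n11 fail=6; on 'b' 6 → fail=11;  out {2}∪{7}={2,7}
  n15('cca'): parent n14 fail=13; on 'a' 13 → fail=23;  out ∅∪{3,6}={3,6}
  n19('ccc'): parent n14 fail=13; on 'c' 13 → fail=14;  out ∅∪∅=∅
  n4('abba'): parent n3 fail=11; on 'a' 11→6 → fail=7;  out ∅∪{3}={3}
  n9('bacb'): parent n8 fail=13; on 'b' 13→0 → fail=6;  out ∅∪∅=∅
  n16('ccaa'): parent n15 fail=23; on 'a' 23→1→0 → fail=1;  out ∅∪{3}={3}
  n20('cccc'): parent n19 fail=14; on 'c' 14 → fail=19;  out ∅∪∅=∅
  n5('abbab'): parent n4 fail=7; on 'b' 7→1 → fail=2;  out {0}∪∅={0}
  n10('bacbb'): parent n9 fail=6; on 'b' 6 → fail=11;  out {1}∪{7}={1,7}
  n17('ccaab'): parent n16 fail=1; on 'b' 1 → fail=2;  out ∅∪∅=∅
  n21('cccca'): parent n20 fail=19; on 'a' 19→14 → fail=15;  out ∅∪{3,6}={3,6}
  n18('ccaaba'): parent n17 fail=2; on 'a' 2→6 → fail=7;  out {4}∪{3}={3,4}
  n22('ccccab'): parent n21 fail=15; on 'b' 15→23→1 → fail=2;  out {5}∪∅={5}

Scan:
pos 0 'b': at 6
pos 1 'a': at 7  emit P3@[1:1]
pos 2 'c': at 8
pos 3 'b': at 9
pos 4 'b': at 10  emit P1@[0:4],P7@[3:4]
pos 5 'c': at 13 (via fail)
pos 6 'c': at 14
pos 7 'a': at 15  emit P3@[7:7],P6@[6:7]
pos 8 'c': at 13 (via fail)
pos 9 'c': at 14
pos 10 'c': at 19
pos 11 'c': at 20
pos 12 'a': at 21  emit P3@[12:12],P6@[11:12]
pos 13 'b': at 22  emit P5@[8:13]
pos 14 'a': at 7 (via fail)  emit P3@[14:14]
pos 15 'a': at 1 (via fail)  emit P3@[15:15]
pos 16 'a': at 1 (via fail)  emit P3@[16:16]
pos 17 'b': at 2
pos 18 'a': at 7 (via fail)  emit P3@[18:18]
pos 19 'b': at 2 (via fail)
pos 20 'b': at 3  emit P7@[19:20]
pos 21 'a': at 4  emit P3@[21:21]
pos 22 'b': at 5  emit P0@[18:22]
pos 23 'b': at 3 (via fail)  emit P7@[22:23]
pos 24 'b': at 12 (via fail)  emit P2@[22:24],P7@[23:24]
pos 25 'a': at 7 (via fail)  emit P3@[25:25]
pos 26 'a': at 1 (via fail)  emit P3@[26:26]
pos 27 'b': at 2

Result: [[1,3],[4,1],[4,7],[7,3],[7,6],[12,3],[12,6],[13,5],[14,3],[15,3],[16,3],[18,3],[20,7],[21,3],[22,0],[23,7],[24,2],[24,7],[25,3],[26,3]]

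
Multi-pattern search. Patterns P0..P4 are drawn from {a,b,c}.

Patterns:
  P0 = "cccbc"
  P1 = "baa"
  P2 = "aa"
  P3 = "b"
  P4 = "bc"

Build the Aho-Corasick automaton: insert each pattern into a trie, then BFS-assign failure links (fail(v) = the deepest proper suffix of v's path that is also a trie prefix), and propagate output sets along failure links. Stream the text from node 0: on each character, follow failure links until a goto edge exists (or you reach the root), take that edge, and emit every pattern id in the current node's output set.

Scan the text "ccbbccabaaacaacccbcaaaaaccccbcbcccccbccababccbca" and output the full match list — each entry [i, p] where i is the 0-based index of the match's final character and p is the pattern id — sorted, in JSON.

Build automaton:
Trie nodes:
  n0 'ε': a→9 b→6 c→1
  n1 'c': c→2
  n2 'cc': c→3
  n3 'ccc': b→4
  n4 'cccb': c→5
  n5 'cccbc': ·  ←P0
  n6 'b': a→7 c→11  ←P3
  n7 'ba': a→8
  n8 'baa': ·  ←P1
  n9 'a': a→10
  n10 'aa': ·  ←P2
  n11 'bc': ·  ←P4

Failure links (BFS by depth):
  n1('c'): parent n0 fail=0; on 'c' 0 → fail=0;  out ∅∪∅=∅
  n6('b'): parent n0 fail=0; on 'b' 0 → fail=0;  out {3}∪∅={3}
  n9('a'): parent n0 fail=0; on 'a' 0 → fail=0;  out ∅∪∅=∅
  n2('cc'): parent n1 fail=0; on 'c' 0 → fail=1;  out ∅∪∅=∅
  n7('ba'): parent n6 fail=0; on 'a' 0 → fail=9;  out ∅∪∅=∅
  n10('aa'): parent n9 fail=0; on 'a' 0 → fail=9;  out {2}∪∅={2}
  n11('bc'): parent n6 fail=0; on 'c' 0 → fail=1;  out {4}∪∅={4}
  n3('ccc'): parent n2 fail=1; on 'c' 1 → fail=2;  out ∅∪∅=∅
  n8('baa'): parent n7 fail=9; on 'a' 9 → fail=10;  out {1}∪{2}={1,2}
  n4('cccb'): parent n3 fail=2; on 'b' 2→1→0 → fail=6;  out ∅∪{3}={3}
  n5('cccbc'): parent n4 fail=6; on 'c' 6 → fail=11;  out {0}∪{4}={0,4}

Scan:
[0] read 'c'  n0⇒n1
[1] read 'c'  n1⇒n2
[2] read 'b'  n2⇒n6 ·f  ** P3@[2:2]
[3] read 'b'  n6⇒n6 ·f  ** P3@[3:3]
[4] read 'c'  n6⇒n11  ** P4@[3:4]
[5] read 'c'  n11⇒n2 ·f
[6] read 'a'  n2⇒n9 ·f
[7] read 'b'  n9⇒n6 ·f  ** P3@[7:7]
[8] read 'a'  n6⇒n7
[9] read 'a'  n7⇒n8  ** P1@[7:9],P2@[8:9]
[10] read 'a'  n8⇒n10 ·f  ** P2@[9:10]
[11] read 'c'  n10⇒n1 ·f
[12] read 'a'  n1⇒n9 ·f
[13] read 'a'  n9⇒n10  ** P2@[12:13]
[14] read 'c'  n10⇒n1 ·f
[15] read 'c'  n1⇒n2
[16] read 'c'  n2⇒n3
[17] read 'b'  n3⇒n4  ** P3@[17:17]
[18] read 'c'  n4⇒n5  ** P0@[14:18],P4@[17:18]
[19] read 'a'  n5⇒n9 ·f
[20] read 'a'  n9⇒n10  ** P2@[19:20]
[21] read 'a'  n10⇒n10 ·f  ** P2@[20:21]
[22] read 'a'  n10⇒n10 ·f  ** P2@[21:22]
[23] read 'a'  n10⇒n10 ·f  ** P2@[22:23]
[24] read 'c'  n10⇒n1 ·f
[25] read 'c'  n1⇒n2
[26] read 'c'  n2⇒n3
[27] read 'c'  n3⇒n3 ·f
[28] read 'b'  n3⇒n4  ** P3@[28:28]
[29] read 'c'  n4⇒n5  ** P0@[25:29],P4@[28:29]
[30] read 'b'  n5⇒n6 ·f  ** P3@[30:30]
[31] read 'c'  n6⇒n11  ** P4@[30:31]
[32] read 'c'  n11⇒n2 ·f
[33] read 'c'  n2⇒n3
[34] read 'c'  n3⇒n3 ·f
[35] read 'c'  n3⇒n3 ·f
[36] read 'b'  n3⇒n4  ** P3@[36:36]
[37] read 'c'  n4⇒n5  ** P0@[33:37],P4@[36:37]
[38] read 'c'  n5⇒n2 ·f
[39] read 'a'  n2⇒n9 ·f
[40] read 'b'  n9⇒n6 ·f  ** P3@[40:40]
[41] read 'a'  n6⇒n7
[42] read 'b'  n7⇒n6 ·f  ** P3@[42:42]
[43] read 'c'  n6⇒n11  ** P4@[42:43]
[44] read 'c'  n11⇒n2 ·f
[45] read 'b'  n2⇒n6 ·f  ** P3@[45:45]
[46] read 'c'  n6⇒n11  ** P4@[45:46]
[47] read 'a'  n11⇒n9 ·f

All matches (sorted): [[2,3],[3,3],[4,4],[7,3],[9,1],[9,2],[10,2],[13,2],[17,3],[18,0],[18,4],[20,2],[21,2],[22,2],[23,2],[28,3],[29,0],[29,4],[30,3],[31,4],[36,3],[37,0],[37,4],[40,3],[42,3],[43,4],[45,3],[46,4]]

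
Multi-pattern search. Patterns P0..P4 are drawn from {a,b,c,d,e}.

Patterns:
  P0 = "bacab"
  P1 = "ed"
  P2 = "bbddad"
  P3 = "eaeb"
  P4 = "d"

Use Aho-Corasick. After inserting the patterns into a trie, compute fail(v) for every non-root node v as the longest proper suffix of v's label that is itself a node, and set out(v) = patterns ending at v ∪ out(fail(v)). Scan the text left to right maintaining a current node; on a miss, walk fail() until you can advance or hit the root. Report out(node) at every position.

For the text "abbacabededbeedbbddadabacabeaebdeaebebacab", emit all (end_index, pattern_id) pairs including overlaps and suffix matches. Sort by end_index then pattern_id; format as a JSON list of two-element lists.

Build automaton:
Trie (insert patterns):
  n0 'ε': b→1 d→16 e→6
  n1 'b': a→2 b→8
  n2 'ba': c→3
  n3 'bac': a→4
  n4 'baca': b→5
  n5 'bacab': ·  [P0 ends]
  n6 'e': a→13 d→7
  n7 'ed': ·  [P1 ends]
  n8 'bb': d→9
  n9 'bbd': d→10
  n10 'bbdd': a→11
  n11 'bbdda': d→12
  n12 'bbddad': ·  [P2 ends]
  n13 'ea': e→14
  n14 'eae': b→15
  n15 'eaeb': ·  [P3 ends]
  n16 'd': ·  [P4 ends]

Failure links (BFS by depth):
  n1('b'): parent n0 fail=0; on 'b' 0 → fail=0;  out ∅∪∅=∅
  n6('e'): parent n0 fail=0; on 'e' 0 → fail=0;  out ∅∪∅=∅
  n16('d'): parent n0 fail=0; on 'd' 0 → fail=0;  out {4}∪∅={4}
  n2('ba'): parent n1 fail=0; on 'a' 0 → fail=0;  out ∅∪∅=∅
  n7('ed'): parent n6 fail=0; on 'd' 0 → fail=16;  out {1}∪{4}={1,4}
  n8('bb'): parent n1 fail=0; on 'b' 0 → fail=1;  out ∅∪∅=∅
  n13('ea'): parent n6 fail=0; on 'a' 0 → fail=0;  out ∅∪∅=∅
  n3('bac'): parent n2 fail=0; on 'c' 0 → fail=0;  out ∅∪∅=∅
  n9('bbd'): parent n8 fail=1; on 'd' 1→0 → fail=16;  out ∅∪{4}={4}
  n14('eae'): parent n13 fail=0; on 'e' 0 → fail=6;  out ∅∪∅=∅
  n4('baca'): parent n3 fail=0; on 'a' 0 → fail=0;  out ∅∪∅=∅
  n10('bbdd'): parent n9 fail=16; on 'd' 16→0 → fail=16;  out ∅∪{4}={4}
  n15('eaeb'): parent n14 fail=6; on 'b' 6→0 → fail=1;  out {3}∪∅={3}
  n5('bacab'): parent n4 fail=0; on 'b' 0 → fail=1;  out {0}∪∅={0}
  n11('bbdda'): parent n10 fail=16; on 'a' 16→0 → fail=0;  out ∅∪∅=∅
  n12('bbddad'): parent n11 fail=0; on 'd' 0 → fail=16;  out {2}∪{4}={2,4}

Run:
pos 0 'a': at 0
pos 1 'b': at 1
pos 2 'b': at 8
pos 3 'a': at 2 (via fail)
pos 4 'c': at 3
pos 5 'a': at 4
pos 6 'b': at 5  emit P0@[2:6]
pos 7 'e': at 6 (via fail)
pos 8 'd': at 7  emit P1@[7:8],P4@[8:8]
pos 9 'e': at 6 (via fail)
pos 10 'd': at 7  emit P1@[9:10],P4@[10:10]
pos 11 'b': at 1 (via fail)
pos 12 'e': at 6 (via fail)
pos 13 'e': at 6 (via fail)
pos 14 'd': at 7  emit P1@[13:14],P4@[14:14]
pos 15 'b': at 1 (via fail)
pos 16 'b': at 8
pos 17 'd': at 9  emit P4@[17:17]
pos 18 'd': at 10  emit P4@[18:18]
pos 19 'a': at 11
pos 20 'd': at 12  emit P2@[15:20],P4@[20:20]
pos 21 'a': at 0 (via fail)
pos 22 'b': at 1
pos 23 'a': at 2
pos 24 'c': at 3
pos 25 'a': at 4
pos 26 'b': at 5  emit P0@[22:26]
pos 27 'e': at 6 (via fail)
pos 28 'a': at 13
pos 29 'e': at 14
pos 30 'b': at 15  emit P3@[27:30]
pos 31 'd': at 16 (via fail)  emit P4@[31:31]
pos 32 'e': at 6 (via fail)
pos 33 'a': at 13
pos 34 'e': at 14
pos 35 'b': at 15  emit P3@[32:35]
pos 36 'e': at 6 (via fail)
pos 37 'b': at 1 (via fail)
pos 38 'a': at 2
pos 39 'c': at 3
pos 40 'a': at 4
pos 41 'b': at 5  emit P0@[37:41]

All matches (sorted): [[6,0],[8,1],[8,4],[10,1],[10,4],[14,1],[14,4],[17,4],[18,4],[20,2],[20,4],[26,0],[30,3],[31,4],[35,3],[41,0]]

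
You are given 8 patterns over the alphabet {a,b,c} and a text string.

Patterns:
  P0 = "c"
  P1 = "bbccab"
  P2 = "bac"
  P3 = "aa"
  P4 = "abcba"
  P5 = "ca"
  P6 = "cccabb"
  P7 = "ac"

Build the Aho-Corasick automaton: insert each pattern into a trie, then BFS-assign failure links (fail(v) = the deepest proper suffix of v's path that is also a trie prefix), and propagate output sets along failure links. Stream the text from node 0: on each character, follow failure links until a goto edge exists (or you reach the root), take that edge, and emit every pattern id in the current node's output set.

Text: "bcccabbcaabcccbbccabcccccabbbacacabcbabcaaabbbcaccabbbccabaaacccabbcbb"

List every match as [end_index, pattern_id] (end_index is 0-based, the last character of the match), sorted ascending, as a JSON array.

Build automaton:
Trie nodes:
  n0 'ε': a→10 b→2 c→1
  n1 'c': a→16 c→17  ←P0
  n2 'b': a→8 b→3
  n3 'bb': c→4
  n4 'bbc': c→5
  n5 'bbcc': a→6
  n6 'bbcca': b→7
  n7 'bbccab': ·  ←P1
  n8 'ba': c→9
  n9 'bac': ·  ←P2
  n10 'a': a→11 b→12 c→22
  n11 'aa': ·  ←P3
  n12 'ab': c→13
  n13 'abc': b→14
  n14 'abcb': a→15
  n15 'abcba': ·  ←P4
  n16 'ca': ·  ←P5
  n17 'cc': c→18
  n18 'ccc': a→19
  n19 'ccca': b→20
  n20 'cccab': b→21
  n21 'cccabb': ·  ←P6
  n22 'ac': ·  ←P7

BFS fail/out derivation:
  fail(1) 'c': from fail(0)=0 chase 'c': 0 ⇒ 0;  out={0}∪out(0)={0}
  fail(2) 'b': from fail(0)=0 chase 'b': 0 ⇒ 0;  out=∅∪out(0)=∅
  fail(10) 'a': from fail(0)=0 chase 'a': 0 ⇒ 0;  out=∅∪out(0)=∅
  fail(3) 'bb': from fail(2)=0 chase 'b': 0 ⇒ 2;  out=∅∪out(2)=∅
  fail(8) 'ba': from fail(2)=0 chase 'a': 0 ⇒ 10;  out=∅∪out(10)=∅
  fail(11) 'aa': from fail(10)=0 chase 'a': 0 ⇒ 10;  out={3}∪out(10)={3}
  fail(12) 'ab': from fail(10)=0 chase 'b': 0 ⇒ 2;  out=∅∪out(2)=∅
  fail(16) 'ca': from fail(1)=0 chase 'a': 0 ⇒ 10;  out={5}∪out(10)={5}
  fail(17) 'cc': from fail(1)=0 chase 'c': 0 ⇒ 1;  out=∅∪out(1)={0}
  fail(22) 'ac': from fail(10)=0 chase 'c': 0 ⇒ 1;  out={7}∪out(1)={0,7}
  fail(4) 'bbc': from fail(3)=2 chase 'c': 2→0 ⇒ 1;  out=∅∪out(1)={0}
  fail(9) 'bac': from fail(8)=10 chase 'c': 10 ⇒ 22;  out={2}∪out(22)={0,2,7}
  fail(13) 'abc': from fail(12)=2 chase 'c': 2→0 ⇒ 1;  out=∅∪out(1)={0}
  fail(18) 'ccc': from fail(17)=1 chase 'c': 1 ⇒ 17;  out=∅∪out(17)={0}
  fail(5) 'bbcc': from fail(4)=1 chase 'c': 1 ⇒ 17;  out=∅∪out(17)={0}
  fail(14) 'abcb': from fail(13)=1 chase 'b': 1→0 ⇒ 2;  out=∅∪out(2)=∅
  fail(19) 'ccca': from fail(18)=17 chase 'a': 17→1 ⇒ 16;  out=∅∪out(16)={5}
  fail(6) 'bbcca': from fail(5)=17 chase 'a': 17→1 ⇒ 16;  out=∅∪out(16)={5}
  fail(15) 'abcba': from fail(14)=2 chase 'a': 2 ⇒ 8;  out={4}∪out(8)={4}
  fail(20) 'cccab': from fail(19)=16 chase 'b': 16→10 ⇒ 12;  out=∅∪out(12)=∅
  fail(7) 'bbccab': from fail(6)=16 chase 'b': 16→10 ⇒ 12;  out={1}∪out(12)={1}
  fail(21) 'cccabb': from fail(20)=12 chase 'b': 12→2 ⇒ 3;  out={6}∪out(3)={6}

Run:
pos 0 'b': at 2
pos 1 'c': at 1 (fail-walked)  ** P0@[1:1]
pos 2 'c': at 17  ** P0@[2:2]
pos 3 'c': at 18  ** P0@[3:3]
pos 4 'a': at 19  ** P5@[3:4]
pos 5 'b': at 20
pos 6 'b': at 21  ** P6@[1:6]
pos 7 'c': at 4 (fail-walked)  ** P0@[7:7]
pos 8 'a': at 16 (fail-walked)  ** P5@[7:8]
pos 9 'a': at 11 (fail-walked)  ** P3@[8:9]
pos 10 'b': at 12 (fail-walked)
pos 11 'c': at 13  ** P0@[11:11]
pos 12 'c': at 17 (fail-walked)  ** P0@[12:12]
pos 13 'c': at 18  ** P0@[13:13]
pos 14 'b': at 2 (fail-walked)
pos 15 'b': at 3
pos 16 'c': at 4  ** P0@[16:16]
pos 17 'c': at 5  ** P0@[17:17]
pos 18 'a': at 6  ** P5@[17:18]
pos 19 'b': at 7  ** P1@[14:19]
pos 20 'c': at 13 (fail-walked)  ** P0@[20:20]
pos 21 'c': at 17 (fail-walked)  ** P0@[21:21]
pos 22 'c': at 18  ** P0@[22:22]
pos 23 'c': at 18 (fail-walked)  ** P0@[23:23]
pos 24 'c': at 18 (fail-walked)  ** P0@[24:24]
pos 25 'a': at 19  ** P5@[24:25]
pos 26 'b': at 20
pos 27 'b': at 21  ** P6@[22:27]
pos 28 'b': at 3 (fail-walked)
pos 29 'a': at 8 (fail-walked)
pos 30 'c': at 9  ** P0@[30:30],P2@[28:30],P7@[29:30]
pos 31 'a': at 16 (fail-walked)  ** P5@[30:31]
pos 32 'c': at 22 (fail-walked)  ** P0@[32:32],P7@[31:32]
pos 33 'a': at 16 (fail-walked)  ** P5@[32:33]
pos 34 'b': at 12 (fail-walked)
pos 35 'c': at 13  ** P0@[35:35]
pos 36 'b': at 14
pos 37 'a': at 15  ** P4@[33:37]
pos 38 'b': at 12 (fail-walked)
pos 39 'c': at 13  ** P0@[39:39]
pos 40 'a': at 16 (fail-walked)  ** P5@[39:40]
pos 41 'a': at 11 (fail-walked)  ** P3@[40:41]
pos 42 'a': at 11 (fail-walked)  ** P3@[41:42]
pos 43 'b': at 12 (fail-walked)
pos 44 'b': at 3 (fail-walked)
pos 45 'b': at 3 (fail-walked)
pos 46 'c': at 4  ** P0@[46:46]
pos 47 'a': at 16 (fail-walked)  ** P5@[46:47]
pos 48 'c': at 22 (fail-walked)  ** P0@[48:48],P7@[47:48]
pos 49 'c': at 17 (fail-walked)  ** P0@[49:49]
pos 50 'a': at 16 (fail-walked)  ** P5@[49:50]
pos 51 'b': at 12 (fail-walked)
pos 52 'b': at 3 (fail-walked)
pos 53 'b': at 3 (fail-walked)
pos 54 'c': at 4  ** P0@[54:54]
pos 55 'c': at 5  ** P0@[55:55]
pos 56 'a': at 6  ** P5@[55:56]
pos 57 'b': at 7  ** P1@[52:57]
pos 58 'a': at 8 (fail-walked)
pos 59 'a': at 11 (fail-walked)  ** P3@[58:59]
pos 60 'a': at 11 (fail-walked)  ** P3@[59:60]
pos 61 'c': at 22 (fail-walked)  ** P0@[61:61],P7@[60:61]
pos 62 'c': at 17 (fail-walked)  ** P0@[62:62]
pos 63 'c': at 18  ** P0@[63:63]
pos 64 'a': at 19  ** P5@[63:64]
pos 65 'b': at 20
pos 66 'b': at 21  ** P6@[61:66]
pos 67 'c': at 4 (fail-walked)  ** P0@[67:67]
pos 68 'b': at 2 (fail-walked)
pos 69 'b': at 3

All matches (sorted): [[1,0],[2,0],[3,0],[4,5],[6,6],[7,0],[8,5],[9,3],[11,0],[12,0],[13,0],[16,0],[17,0],[18,5],[19,1],[20,0],[21,0],[22,0],[23,0],[24,0],[25,5],[27,6],[30,0],[30,2],[30,7],[31,5],[32,0],[32,7],[33,5],[35,0],[37,4],[39,0],[40,5],[41,3],[42,3],[46,0],[47,5],[48,0],[48,7],[49,0],[50,5],[54,0],[55,0],[56,5],[57,1],[59,3],[60,3],[61,0],[61,7],[62,0],[63,0],[64,5],[66,6],[67,0]]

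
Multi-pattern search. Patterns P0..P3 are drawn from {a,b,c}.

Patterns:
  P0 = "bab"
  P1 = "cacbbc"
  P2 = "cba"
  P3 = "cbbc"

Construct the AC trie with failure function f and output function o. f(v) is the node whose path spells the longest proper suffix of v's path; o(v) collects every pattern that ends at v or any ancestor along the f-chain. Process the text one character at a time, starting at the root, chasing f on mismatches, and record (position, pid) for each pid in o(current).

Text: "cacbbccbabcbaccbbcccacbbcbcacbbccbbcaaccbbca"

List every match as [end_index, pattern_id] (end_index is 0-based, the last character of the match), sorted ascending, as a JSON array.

Build automaton:
Trie nodes:
  n0 'ε': b→1 c→4
  n1 'b': a→2
  n2 'ba': b→3
  n3 'bab': ·  [P0 ends]
  n4 'c': a→5 b→10
  n5 'ca': c→6
  n6 'cac': b→7
  n7 'cacb': b→8
  n8 'cacbb': c→9
  n9 'cacbbc': ·  [P1 ends]
  n10 'cb': a→11 b→12
  n11 'cba': ·  [P2 ends]
  n12 'cbb': c→13
  n13 'cbbc': ·  [P3 ends]

Failure links (BFS by depth):
  fail(1) 'b': from fail(0)=0 chase 'b': 0 ⇒ 0;  out=∅∪out(0)=∅
  fail(4) 'c': from fail(0)=0 chase 'c': 0 ⇒ 0;  out=∅∪out(0)=∅
  fail(2) 'ba': from fail(1)=0 chase 'a': 0 ⇒ 0;  out=∅∪out(0)=∅
  fail(5) 'ca': from fail(4)=0 chase 'a': 0 ⇒ 0;  out=∅∪out(0)=∅
  fail(10) 'cb': from fail(4)=0 chase 'b': 0 ⇒ 1;  out=∅∪out(1)=∅
  fail(3) 'bab': from fail(2)=0 chase 'b': 0 ⇒ 1;  out={0}∪out(1)={0}
  fail(6) 'cac': from fail(5)=0 chase 'c': 0 ⇒ 4;  out=∅∪out(4)=∅
  fail(11) 'cba': from fail(10)=1 chase 'a': 1 ⇒ 2;  out={2}∪out(2)={2}
  fail(12) 'cbb': from fail(10)=1 chase 'b': 1→0 ⇒ 1;  out=∅∪out(1)=∅
  fail(7) 'cacb': from fail(6)=4 chase 'b': 4 ⇒ 10;  out=∅∪out(10)=∅
  fail(13) 'cbbc': from fail(12)=1 chase 'c': 1→0 ⇒ 4;  out={3}∪out(4)={3}
  fail(8) 'cacbb': from fail(7)=10 chase 'b': 10 ⇒ 12;  out=∅∪out(12)=∅
  fail(9) 'cacbbc': from fail(8)=12 chase 'c': 12 ⇒ 13;  out={1}∪out(13)={1,3}

Text stream:
pos 0 'c': at 4
pos 1 'a': at 5
pos 2 'c': at 6
pos 3 'b': at 7
pos 4 'b': at 8
pos 5 'c': at 9  → match P1@[0:5],P3@[2:5]
pos 6 'c': at 4 ·f
pos 7 'b': at 10
pos 8 'a': at 11  → match P2@[6:8]
pos 9 'b': at 3 ·f  → match P0@[7:9]
pos 10 'c': at 4 ·f
pos 11 'b': at 10
pos 12 'a': at 11  → match P2@[10:12]
pos 13 'c': at 4 ·f
pos 14 'c': at 4 ·f
pos 15 'b': at 10
pos 16 'b': at 12
pos 17 'c': at 13  → match P3@[14:17]
pos 18 'c': at 4 ·f
pos 19 'c': at 4 ·f
pos 20 'a': at 5
pos 21 'c': at 6
pos 22 'b': at 7
pos 23 'b': at 8
pos 24 'c': at 9  → match P1@[19:24],P3@[21:24]
pos 25 'b': at 10 ·f
pos 26 'c': at 4 ·f
pos 27 'a': at 5
pos 28 'c': at 6
pos 29 'b': at 7
pos 30 'b': at 8
pos 31 'c': at 9  → match P1@[26:31],P3@[28:31]
pos 32 'c': at 4 ·f
pos 33 'b': at 10
pos 34 'b': at 12
pos 35 'c': at 13  → match P3@[32:35]
pos 36 'a': at 5 ·f
pos 37 'a': at 0 ·f
pos 38 'c': at 4
pos 39 'c': at 4 ·f
pos 40 'b': at 10
pos 41 'b': at 12
pos 42 'c': at 13  → match P3@[39:42]
pos 43 'a': at 5 ·f

Matches: [[5,1],[5,3],[8,2],[9,0],[12,2],[17,3],[24,1],[24,3],[31,1],[31,3],[35,3],[42,3]]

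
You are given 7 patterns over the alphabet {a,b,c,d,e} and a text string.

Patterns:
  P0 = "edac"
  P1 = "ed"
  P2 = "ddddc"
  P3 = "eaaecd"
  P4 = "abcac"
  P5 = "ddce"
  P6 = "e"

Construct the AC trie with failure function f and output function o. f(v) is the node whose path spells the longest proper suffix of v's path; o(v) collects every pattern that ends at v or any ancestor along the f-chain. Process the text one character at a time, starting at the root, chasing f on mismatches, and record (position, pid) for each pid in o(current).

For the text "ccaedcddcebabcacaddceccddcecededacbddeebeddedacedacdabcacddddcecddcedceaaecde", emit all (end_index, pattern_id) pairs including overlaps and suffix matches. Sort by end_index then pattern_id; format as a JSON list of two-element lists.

Build automaton:
Trie nodes:
  n0 'ε': a→15 d→5 e→1
  n1 'e': a→10 d→2  ←P6
  n2 'ed': a→3  ←P1
  n3 'eda': c→4
  n4 'edac': ·  ←P0
  n5 'd': d→6
  n6 'dd': c→20 d→7
  n7 'ddd': d→8
  n8 'dddd': c→9
  n9 'ddddc': ·  ←P2
  n10 'ea': a→11
  n11 'eaa': e→12
  n12 'eaae': c→13
  n13 'eaaec': d→14
  n14 'eaaecd': ·  ←P3
  n15 'a': b→16
  n16 'ab': c→17
  n17 'abc': a→18
  n18 'abca': c→19
  n19 'abcac': ·  ←P4
  n20 'ddc': e→21
  n21 'ddce': ·  ←P5

BFS fail/out derivation:
  n1('e'): parent n0 fail=0; on 'e' 0 → fail=0;  out {6}∪∅={6}
  n5('d'): parent n0 fail=0; on 'd' 0 → fail=0;  out ∅∪∅=∅
  n15('a'): parent n0 fail=0; on 'a' 0 → fail=0;  out ∅∪∅=∅
  n2('ed'): parent n1 fail=0; on 'd' 0 → fail=5;  out {1}∪∅={1}
  n6('dd'): parent n5 fail=0; on 'd' 0 → fail=5;  out ∅∪∅=∅
  n10('ea'): parent n1 fail=0; on 'a' 0 → fail=15;  out ∅∪∅=∅
  n16('ab'): parent n15 fail=0; on 'b' 0 → fail=0;  out ∅∪∅=∅
  n3('eda'): parent n2 fail=5; on 'a' 5→0 → fail=15;  out ∅∪∅=∅
  n7('ddd'): parent n6 fail=5; on 'd' 5 → fail=6;  out ∅∪∅=∅
  n11('eaa'): parent n10 fail=15; on 'a' 15→0 → fail=15;  out ∅∪∅=∅
  n17('abc'): parent n16 fail=0; on 'c' 0 → fail=0;  out ∅∪∅=∅
  n20('ddc'): parent n6 fail=5; on 'c' 5→0 → fail=0;  out ∅∪∅=∅
  n4('edac'): parent n3 fail=15; on 'c' 15→0 → fail=0;  out {0}∪∅={0}
  n8('dddd'): parent n7 fail=6; on 'd' 6 → fail=7;  out ∅∪∅=∅
  n12('eaae'): parent n11 fail=15; on 'e' 15→0 → fail=1;  out ∅∪{6}={6}
  n18('abca'): parent n17 fail=0; on 'a' 0 → fail=15;  out ∅∪∅=∅
  n21('ddce'): parent n20 fail=0; on 'e' 0 → fail=1;  out {5}∪{6}={5,6}
  n9('ddddc'): parent n8 fail=7; on 'c' 7→6 → fail=20;  out {2}∪∅={2}
  n13('eaaec'): parent n12 fail=1; on 'c' 1→0 → fail=0;  out ∅∪∅=∅
  n19('abcac'): parent n18 fail=15; on 'c' 15→0 → fail=0;  out {4}∪∅={4}
  n14('eaaecd'): parent n13 fail=0; on 'd' 0 → fail=5;  out {3}∪∅={3}

Text stream:
[0] read 'c'  n0⇒n0
[1] read 'c'  n0⇒n0
[2] read 'a'  n0⇒n15
[3] read 'e'  n15⇒n1 (fail-walked)  → match P6@[3:3]
[4] read 'd'  n1⇒n2  → match P1@[3:4]
[5] read 'c'  n2⇒n0 (fail-walked)
[6] read 'd'  n0⇒n5
[7] read 'd'  n5⇒n6
[8] read 'c'  n6⇒n20
[9] read 'e'  n20⇒n21  → match P5@[6:9],P6@[9:9]
[10] read 'b'  n21⇒n0 (fail-walked)
[11] read 'a'  n0⇒n15
[12] read 'b'  n15⇒n16
[13] read 'c'  n16⇒n17
[14] read 'a'  n17⇒n18
[15] read 'c'  n18⇒n19  → match P4@[11:15]
[16] read 'a'  n19⇒n15 (fail-walked)
[17] read 'd'  n15⇒n5 (fail-walked)
[18] read 'd'  n5⇒n6
[19] read 'c'  n6⇒n20
[20] read 'e'  n20⇒n21  → match P5@[17:20],P6@[20:20]
[21] read 'c'  n21⇒n0 (fail-walked)
[22] read 'c'  n0⇒n0
[23] read 'd'  n0⇒n5
[24] read 'd'  n5⇒n6
[25] read 'c'  n6⇒n20
[26] read 'e'  n20⇒n21  → match P5@[23:26],P6@[26:26]
[27] read 'c'  n21⇒n0 (fail-walked)
[28] read 'e'  n0⇒n1  → match P6@[28:28]
[29] read 'd'  n1⇒n2  → match P1@[28:29]
[30] read 'e'  n2⇒n1 (fail-walked)  → match P6@[30:30]
[31] read 'd'  n1⇒n2  → match P1@[30:31]
[32] read 'a'  n2⇒n3
[33] read 'c'  n3⇒n4  → match P0@[30:33]
[34] read 'b'  n4⇒n0 (fail-walked)
[35] read 'd'  n0⇒n5
[36] read 'd'  n5⇒n6
[37] read 'e'  n6⇒n1 (fail-walked)  → match P6@[37:37]
[38] read 'e'  n1⇒n1 (fail-walked)  → match P6@[38:38]
[39] read 'b'  n1⇒n0 (fail-walked)
[40] read 'e'  n0⇒n1  → match P6@[40:40]
[41] read 'd'  n1⇒n2  → match P1@[40:41]
[42] read 'd'  n2⇒n6 (fail-walked)
[43] read 'e'  n6⇒n1 (fail-walked)  → match P6@[43:43]
[44] read 'd'  n1⇒n2  → match P1@[43:44]
[45] read 'a'  n2⇒n3
[46] read 'c'  n3⇒n4  → match P0@[43:46]
[47] read 'e'  n4⇒n1 (fail-walked)  → match P6@[47:47]
[48] read 'd'  n1⇒n2  → match P1@[47:48]
[49] read 'a'  n2⇒n3
[50] read 'c'  n3⇒n4  → match P0@[47:50]
[51] read 'd'  n4⇒n5 (fail-walked)
[52] read 'a'  n5⇒n15 (fail-walked)
[53] read 'b'  n15⇒n16
[54] read 'c'  n16⇒n17
[55] read 'a'  n17⇒n18
[56] read 'c'  n18⇒n19  → match P4@[52:56]
[57] read 'd'  n19⇒n5 (fail-walked)
[58] read 'd'  n5⇒n6
[59] read 'd'  n6⇒n7
[60] read 'd'  n7⇒n8
[61] read 'c'  n8⇒n9  → match P2@[57:61]
[62] read 'e'  n9⇒n21 (fail-walked)  → match P5@[59:62],P6@[62:62]
[63] read 'c'  n21⇒n0 (fail-walked)
[64] read 'd'  n0⇒n5
[65] read 'd'  n5⇒n6
[66] read 'c'  n6⇒n20
[67] read 'e'  n20⇒n21  → match P5@[64:67],P6@[67:67]
[68] read 'd'  n21⇒n2 (fail-walked)  → match P1@[67:68]
[69] read 'c'  n2⇒n0 (fail-walked)
[70] read 'e'  n0⇒n1  → match P6@[70:70]
[71] read 'a'  n1⇒n10
[72] read 'a'  n10⇒n11
[73] read 'e'  n11⇒n12  → match P6@[73:73]
[74] read 'c'  n12⇒n13
[75] read 'd'  n13⇒n14  → match P3@[70:75]
[76] read 'e'  n14⇒n1 (fail-walked)  → match P6@[76:76]

All matches (sorted): [[3,6],[4,1],[9,5],[9,6],[15,4],[20,5],[20,6],[26,5],[26,6],[28,6],[29,1],[30,6],[31,1],[33,0],[37,6],[38,6],[40,6],[41,1],[43,6],[44,1],[46,0],[47,6],[48,1],[50,0],[56,4],[61,2],[62,5],[62,6],[67,5],[67,6],[68,1],[70,6],[73,6],[75,3],[76,6]]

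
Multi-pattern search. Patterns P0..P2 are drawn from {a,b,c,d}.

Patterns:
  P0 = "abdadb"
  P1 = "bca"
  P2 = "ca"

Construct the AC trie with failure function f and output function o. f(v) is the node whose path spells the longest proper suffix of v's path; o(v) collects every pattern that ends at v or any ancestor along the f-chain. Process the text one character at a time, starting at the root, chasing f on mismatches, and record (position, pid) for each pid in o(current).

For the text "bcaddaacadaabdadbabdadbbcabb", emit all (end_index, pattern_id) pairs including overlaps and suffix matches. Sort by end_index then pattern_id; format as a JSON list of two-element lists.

Build:
Trie nodes:
  n0 'ε': a→1 b→7 c→10
  n1 'a': b→2
  n2 'ab': d→3
  n3 'abd': a→4
  n4 'abda': d→5
  n5 'abdad': b→6
  n6 'abdadb': ·  ←P0
  n7 'b': c→8
  n8 'bc': a→9
  n9 'bca': ·  ←P1
  n10 'c': a→11
  n11 'ca': ·  ←P2

BFS fail/out derivation:
  n1('a'): parent n0 fail=0; on 'a' 0 → fail=0;  out ∅∪∅=∅
  n7('b'): parent n0 fail=0; on 'b' 0 → fail=0;  out ∅∪∅=∅
  n10('c'): parent n0 fail=0; on 'c' 0 → fail=0;  out ∅∪∅=∅
  n2('ab'): parent n1 fail=0; on 'b' 0 → fail=7;  out ∅∪∅=∅
  n8('bc'): parent n7 fail=0; on 'c' 0 → fail=10;  out ∅∪∅=∅
  n11('ca'): parent n10 fail=0; on 'a' 0 → fail=1;  out {2}∪∅={2}
  n3('abd'): parent n2 fail=7; on 'd' 7→0 → fail=0;  out ∅∪∅=∅
  n9('bca'): parent n8 fail=10; on 'a' 10 → fail=11;  out {1}∪{2}={1,2}
  n4('abda'): parent n3 fail=0; on 'a' 0 → fail=1;  out ∅∪∅=∅
  n5('abdad'): parent n4 fail=1; on 'd' 1→0 → fail=0;  out ∅∪∅=∅
  n6('abdadb'): parent n5 fail=0; on 'b' 0 → fail=7;  out {0}∪∅={0}

Scan:
[0] read 'b'  n0⇒n7
[1] read 'c'  n7⇒n8
[2] read 'a'  n8⇒n9  emit P1@[0:2],P2@[1:2]
[3] read 'd'  n9⇒n0 ·f
[4] read 'd'  n0⇒n0
[5] read 'a'  n0⇒n1
[6] read 'a'  n1⇒n1 ·f
[7] read 'c'  n1⇒n10 ·f
[8] read 'a'  n10⇒n11  emit P2@[7:8]
[9] read 'd'  n11⇒n0 ·f
[10] read 'a'  n0⇒n1
[11] read 'a'  n1⇒n1 ·f
[12] read 'b'  n1⇒n2
[13] read 'd'  n2⇒n3
[14] read 'a'  n3⇒n4
[15] read 'd'  n4⇒n5
[16] read 'b'  n5⇒n6  emit P0@[11:16]
[17] read 'a'  n6⇒n1 ·f
[18] read 'b'  n1⇒n2
[19] read 'd'  n2⇒n3
[20] read 'a'  n3⇒n4
[21] read 'd'  n4⇒n5
[22] read 'b'  n5⇒n6  emit P0@[17:22]
[23] read 'b'  n6⇒n7 ·f
[24] read 'c'  n7⇒n8
[25] read 'a'  n8⇒n9  emit P1@[23:25],P2@[24:25]
[26] read 'b'  n9⇒n2 ·f
[27] read 'b'  n2⇒n7 ·f

Matches: [[2,1],[2,2],[8,2],[16,0],[22,0],[25,1],[25,2]]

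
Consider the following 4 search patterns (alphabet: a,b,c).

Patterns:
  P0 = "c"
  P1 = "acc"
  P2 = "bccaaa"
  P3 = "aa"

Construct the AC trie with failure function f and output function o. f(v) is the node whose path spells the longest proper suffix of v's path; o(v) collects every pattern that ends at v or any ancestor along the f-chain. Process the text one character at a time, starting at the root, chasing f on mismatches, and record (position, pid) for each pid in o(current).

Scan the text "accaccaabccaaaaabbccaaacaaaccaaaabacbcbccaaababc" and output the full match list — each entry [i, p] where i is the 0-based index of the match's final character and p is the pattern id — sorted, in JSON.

Construct AC machine:
Trie nodes:
  0='ε' goto a→2 b→5 c→1
  1='c' goto ·  [P0 ends]
  2='a' goto a→11 c→3
  3='ac' goto c→4
  4='acc' goto ·  [P1 ends]
  5='b' goto c→6
  6='bc' goto c→7
  7='bcc' goto a→8
  8='bcca' goto a→9
  9='bccaa' goto a→10
  10='bccaaa' goto ·  [P2 ends]
  11='aa' goto ·  [P3 ends]

Failure links (BFS by depth):
  n1('c'): parent n0 fail=0; on 'c' 0 → fail=0;  out {0}∪∅={0}
  n2('a'): parent n0 fail=0; on 'a' 0 → fail=0;  out ∅∪∅=∅
  n5('b'): parent n0 fail=0; on 'b' 0 → fail=0;  out ∅∪∅=∅
  n3('ac'): parent n2 fail=0; on 'c' 0 → fail=1;  out ∅∪{0}={0}
  n6('bc'): parent n5 fail=0; on 'c' 0 → fail=1;  out ∅∪{0}={0}
  n11('aa'): parent n2 fail=0; on 'a' 0 → fail=2;  out {3}∪∅={3}
  n4('acc'): parent n3 fail=1; on 'c' 1→0 → fail=1;  out {1}∪{0}={0,1}
  n7('bcc'): parent n6 fail=1; on 'c' 1→0 → fail=1;  out ∅∪{0}={0}
  n8('bcca'): parent n7 fail=1; on 'a' 1→0 → fail=2;  out ∅∪∅=∅
  n9('bccaa'): parent n8 fail=2; on 'a' 2 → fail=11;  out ∅∪{3}={3}
  n10('bccaaa'): parent n9 fail=11; on 'a' 11→2 → fail=11;  out {2}∪{3}={2,3}

Run:
i=0 'a': node 0→2
i=1 'c': node 2→3  → match P0@[1:1]
i=2 'c': node 3→4  → match P0@[2:2],P1@[0:2]
i=3 'a': node 4→2 ·f
i=4 'c': node 2→3  → match P0@[4:4]
i=5 'c': node 3→4  → match P0@[5:5],P1@[3:5]
i=6 'a': node 4→2 ·f
i=7 'a': node 2→11  → match P3@[6:7]
i=8 'b': node 11→5 ·f
i=9 'c': node 5→6  → match P0@[9:9]
i=10 'c': node 6→7  → match P0@[10:10]
i=11 'a': node 7→8
i=12 'a': node 8→9  → match P3@[11:12]
i=13 'a': node 9→10  → match P2@[8:13],P3@[12:13]
i=14 'a': node 10→11 ·f  → match P3@[13:14]
i=15 'a': node 11→11 ·f  → match P3@[14:15]
i=16 'b': node 11→5 ·f
i=17 'b': node 5→5 ·f
i=18 'c': node 5→6  → match P0@[18:18]
i=19 'c': node 6→7  → match P0@[19:19]
i=20 'a': node 7→8
i=21 'a': node 8→9  → match P3@[20:21]
i=22 'a': node 9→10  → match P2@[17:22],P3@[21:22]
i=23 'c': node 10→3 ·f  → match P0@[23:23]
i=24 'a': node 3→2 ·f
i=25 'a': node 2→11  → match P3@[24:25]
i=26 'a': node 11→11 ·f  → match P3@[25:26]
i=27 'c': node 11→3 ·f  → match P0@[27:27]
i=28 'c': node 3→4  → match P0@[28:28],P1@[26:28]
i=29 'a': node 4→2 ·f
i=30 'a': node 2→11  → match P3@[29:30]
i=31 'a': node 11→11 ·f  → match P3@[30:31]
i=32 'a': node 11→11 ·f  → match P3@[31:32]
i=33 'b': node 11→5 ·f
i=34 'a': node 5→2 ·f
i=35 'c': node 2→3  → match P0@[35:35]
i=36 'b': node 3→5 ·f
i=37 'c': node 5→6  → match P0@[37:37]
i=38 'b': node 6→5 ·f
i=39 'c': node 5→6  → match P0@[39:39]
i=40 'c': node 6→7  → match P0@[40:40]
i=41 'a': node 7→8
i=42 'a': node 8→9  → match P3@[41:42]
i=43 'a': node 9→10  → match P2@[38:43],P3@[42:43]
i=44 'b': node 10→5 ·f
i=45 'a': node 5→2 ·f
i=46 'b': node 2→5 ·f
i=47 'c': node 5→6  → match P0@[47:47]

Matches: [[1,0],[2,0],[2,1],[4,0],[5,0],[5,1],[7,3],[9,0],[10,0],[12,3],[13,2],[13,3],[14,3],[15,3],[18,0],[19,0],[21,3],[22,2],[22,3],[23,0],[25,3],[26,3],[27,0],[28,0],[28,1],[30,3],[31,3],[32,3],[35,0],[37,0],[39,0],[40,0],[42,3],[43,2],[43,3],[47,0]]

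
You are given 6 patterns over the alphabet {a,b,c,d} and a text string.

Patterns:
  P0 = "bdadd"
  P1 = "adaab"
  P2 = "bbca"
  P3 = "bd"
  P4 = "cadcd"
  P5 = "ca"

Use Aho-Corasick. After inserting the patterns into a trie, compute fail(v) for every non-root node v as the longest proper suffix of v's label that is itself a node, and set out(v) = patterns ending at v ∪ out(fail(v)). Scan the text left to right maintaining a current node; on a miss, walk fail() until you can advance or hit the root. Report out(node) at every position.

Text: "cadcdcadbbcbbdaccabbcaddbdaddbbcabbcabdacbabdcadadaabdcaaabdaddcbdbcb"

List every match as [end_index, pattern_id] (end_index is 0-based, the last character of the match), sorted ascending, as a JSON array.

Build:
Trie nodes:
  n0 'ε': a→6 b→1 c→14
  n1 'b': b→11 d→2
  n2 'bd': a→3  ←P3
  n3 'bda': d→4
  n4 'bdad': d→5
  n5 'bdadd': ·  ←P0
  n6 'a': d→7
  n7 'ad': a→8
  n8 'ada': a→9
  n9 'adaa': b→10
  n10 'adaab': ·  ←P1
  n11 'bb': c→12
  n12 'bbc': a→13
  n13 'bbca': ·  ←P2
  n14 'c': a→15
  n15 'ca': d→16  ←P5
  n16 'cad': c→17
  n17 'cadc': d→18
  n18 'cadcd': ·  ←P4

Failure links (BFS by depth):
  n1('b'): parent n0 fail=0; on 'b' 0 → fail=0;  out ∅∪∅=∅
  n6('a'): parent n0 fail=0; on 'a' 0 → fail=0;  out ∅∪∅=∅
  n14('c'): parent n0 fail=0; on 'c' 0 → fail=0;  out ∅∪∅=∅
  n2('bd'): parent n1 fail=0; on 'd' 0 → fail=0;  out {3}∪∅={3}
  n7('ad'): parent n6 fail=0; on 'd' 0 → fail=0;  out ∅∪∅=∅
  n11('bb'): parent n1 fail=0; on 'b' 0 → fail=1;  out ∅∪∅=∅
  n15('ca'): parent n14 fail=0; on 'a' 0 → fail=6;  out {5}∪∅={5}
  n3('bda'): parent n2 fail=0; on 'a' 0 → fail=6;  out ∅∪∅=∅
  n8('ada'): parent n7 fail=0; on 'a' 0 → fail=6;  out ∅∪∅=∅
  n12('bbc'): parent n11 fail=1; on 'c' 1→0 → fail=14;  out ∅∪∅=∅
  n16('cad'): parent n15 fail=6; on 'd' 6 → fail=7;  out ∅∪∅=∅
  n4('bdad'): parent n3 fail=6; on 'd' 6 → fail=7;  out ∅∪∅=∅
  n9('adaa'): parent n8 fail=6; on 'a' 6→0 → fail=6;  out ∅∪∅=∅
  n13('bbca'): parent n12 fail=14; on 'a' 14 → fail=15;  out {2}∪{5}={2,5}
  n17('cadc'): parent n16 fail=7; on 'c' 7→0 → fail=14;  out ∅∪∅=∅
  n5('bdadd'): parent n4 fail=7; on 'd' 7→0 → fail=0;  out {0}∪∅={0}
  n10('adaab'): parent n9 fail=6; on 'b' 6→0 → fail=1;  out {1}∪∅={1}
  n18('cadcd'): parent n17 fail=14; on 'd' 14→0 → fail=0;  out {4}∪∅={4}

Text stream:
pos 0 'c': at 14
pos 1 'a': at 15  → match P5@[0:1]
pos 2 'd': at 16
pos 3 'c': at 17
pos 4 'd': at 18  → match P4@[0:4]
pos 5 'c': at 14 (fail-walked)
pos 6 'a': at 15  → match P5@[5:6]
pos 7 'd': at 16
pos 8 'b': at 1 (fail-walked)
pos 9 'b': at 11
pos 10 'c': at 12
pos 11 'b': at 1 (fail-walked)
pos 12 'b': at 11
pos 13 'd': at 2 (fail-walked)  → match P3@[12:13]
pos 14 'a': at 3
pos 15 'c': at 14 (fail-walked)
pos 16 'c': at 14 (fail-walked)
pos 17 'a': at 15  → match P5@[16:17]
pos 18 'b': at 1 (fail-walked)
pos 19 'b': at 11
pos 20 'c': at 12
pos 21 'a': at 13  → match P2@[18:21],P5@[20:21]
pos 22 'd': at 16 (fail-walked)
pos 23 'd': at 0 (fail-walked)
pos 24 'b': at 1
pos 25 'd': at 2  → match P3@[24:25]
pos 26 'a': at 3
pos 27 'd': at 4
pos 28 'd': at 5  → match P0@[24:28]
pos 29 'b': at 1 (fail-walked)
pos 30 'b': at 11
pos 31 'c': at 12
pos 32 'a': at 13  → match P2@[29:32],P5@[31:32]
pos 33 'b': at 1 (fail-walked)
pos 34 'b': at 11
pos 35 'c': at 12
pos 36 'a': at 13  → match P2@[33:36],P5@[35:36]
pos 37 'b': at 1 (fail-walked)
pos 38 'd': at 2  → match P3@[37:38]
pos 39 'a': at 3
pos 40 'c': at 14 (fail-walked)
pos 41 'b': at 1 (fail-walked)
pos 42 'a': at 6 (fail-walked)
pos 43 'b': at 1 (fail-walked)
pos 44 'd': at 2  → match P3@[43:44]
pos 45 'c': at 14 (fail-walked)
pos 46 'a': at 15  → match P5@[45:46]
pos 47 'd': at 16
pos 48 'a': at 8 (fail-walked)
pos 49 'd': at 7 (fail-walked)
pos 50 'a': at 8
pos 51 'a': at 9
pos 52 'b': at 10  → match P1@[48:52]
pos 53 'd': at 2 (fail-walked)  → match P3@[52:53]
pos 54 'c': at 14 (fail-walked)
pos 55 'a': at 15  → match P5@[54:55]
pos 56 'a': at 6 (fail-walked)
pos 57 'a': at 6 (fail-walked)
pos 58 'b': at 1 (fail-walked)
pos 59 'd': at 2  → match P3@[58:59]
pos 60 'a': at 3
pos 61 'd': at 4
pos 62 'd': at 5  → match P0@[58:62]
pos 63 'c': at 14 (fail-walked)
pos 64 'b': at 1 (fail-walked)
pos 65 'd': at 2  → match P3@[64:65]
pos 66 'b': at 1 (fail-walked)
pos 67 'c': at 14 (fail-walked)
pos 68 'b': at 1 (fail-walked)

All matches (sorted): [[1,5],[4,4],[6,5],[13,3],[17,5],[21,2],[21,5],[25,3],[28,0],[32,2],[32,5],[36,2],[36,5],[38,3],[44,3],[46,5],[52,1],[53,3],[55,5],[59,3],[62,0],[65,3]]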